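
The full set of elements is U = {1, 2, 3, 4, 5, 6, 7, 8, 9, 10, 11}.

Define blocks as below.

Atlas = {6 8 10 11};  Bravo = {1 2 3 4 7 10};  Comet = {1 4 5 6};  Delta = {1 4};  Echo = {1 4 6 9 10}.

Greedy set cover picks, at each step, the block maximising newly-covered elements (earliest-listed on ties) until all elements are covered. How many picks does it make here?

4

Greedy: pick Bravo (covers 6 new) → pick Atlas (covers 3 new) → pick Comet (covers 1 new) → pick Echo (covers 1 new). Total picks: 4.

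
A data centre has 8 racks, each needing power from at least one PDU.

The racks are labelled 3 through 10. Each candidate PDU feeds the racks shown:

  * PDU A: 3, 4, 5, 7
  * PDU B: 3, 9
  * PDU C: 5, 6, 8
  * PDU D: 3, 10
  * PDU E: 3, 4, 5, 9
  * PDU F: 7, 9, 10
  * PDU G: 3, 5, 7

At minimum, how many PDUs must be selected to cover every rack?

3

A and C and F together: A ∪ C ∪ F = {3, 4, 5, 6, 7, 8, 9, 10} — every rack is covered.
Only C contains 6, so C is forced; the remaining 5 racks need at least 2 more PDUs (each remaining PDU adds at most 3) — so at least 3 PDUs are needed, and 3 is optimal.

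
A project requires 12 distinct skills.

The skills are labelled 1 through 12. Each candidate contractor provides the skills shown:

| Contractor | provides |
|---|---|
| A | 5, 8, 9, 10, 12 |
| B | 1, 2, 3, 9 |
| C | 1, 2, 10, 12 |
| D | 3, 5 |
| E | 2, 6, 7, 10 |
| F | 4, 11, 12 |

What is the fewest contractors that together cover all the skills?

4

A and B and E and F together: A ∪ B ∪ E ∪ F = {1, 2, 3, 4, 5, 6, 7, 8, 9, 10, 11, 12} — every skill is covered.
Only F contains 4, so F is forced; the remaining 9 skills need at least 3 more contractors (each remaining contractor adds at most 4) — so at least 4 contractors are needed, and 4 is optimal.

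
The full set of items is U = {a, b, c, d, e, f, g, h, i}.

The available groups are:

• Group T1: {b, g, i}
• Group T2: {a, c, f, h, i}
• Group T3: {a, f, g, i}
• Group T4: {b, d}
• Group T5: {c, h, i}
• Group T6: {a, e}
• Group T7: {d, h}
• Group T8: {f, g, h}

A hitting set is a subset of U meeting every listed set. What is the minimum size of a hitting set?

3

Take T = {a, b, h}. Each listed group contains at least one of these, so T is a hitting set of size 3.
The groups T1, T6, T7 are pairwise disjoint, so any hitting set needs a separate item for each — at least 3. Hence 3 is optimal.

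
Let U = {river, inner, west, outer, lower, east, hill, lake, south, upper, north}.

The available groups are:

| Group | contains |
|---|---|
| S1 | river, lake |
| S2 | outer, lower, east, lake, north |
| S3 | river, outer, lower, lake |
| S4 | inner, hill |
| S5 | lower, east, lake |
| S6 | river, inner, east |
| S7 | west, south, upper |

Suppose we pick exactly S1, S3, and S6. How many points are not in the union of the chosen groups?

5

Union of S1, S3, S6 = {river, inner, outer, lower, east, lake}.
Not covered: west, hill, south, upper, north — 5 points.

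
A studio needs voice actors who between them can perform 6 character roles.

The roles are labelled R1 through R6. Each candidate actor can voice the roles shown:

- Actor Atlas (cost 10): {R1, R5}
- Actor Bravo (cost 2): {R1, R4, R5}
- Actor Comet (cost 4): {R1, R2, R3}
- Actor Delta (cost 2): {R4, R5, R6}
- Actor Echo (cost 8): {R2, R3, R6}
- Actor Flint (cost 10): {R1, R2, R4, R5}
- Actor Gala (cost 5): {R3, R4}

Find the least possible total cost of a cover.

Comet, Delta together cover every role (Comet ∪ Delta = {R1, R2, R3, R4, R5, R6}); total cost 4 + 2 = 6.
The greedy pick Bravo, Comet, Delta costs 8; no covering selection beats 6.

6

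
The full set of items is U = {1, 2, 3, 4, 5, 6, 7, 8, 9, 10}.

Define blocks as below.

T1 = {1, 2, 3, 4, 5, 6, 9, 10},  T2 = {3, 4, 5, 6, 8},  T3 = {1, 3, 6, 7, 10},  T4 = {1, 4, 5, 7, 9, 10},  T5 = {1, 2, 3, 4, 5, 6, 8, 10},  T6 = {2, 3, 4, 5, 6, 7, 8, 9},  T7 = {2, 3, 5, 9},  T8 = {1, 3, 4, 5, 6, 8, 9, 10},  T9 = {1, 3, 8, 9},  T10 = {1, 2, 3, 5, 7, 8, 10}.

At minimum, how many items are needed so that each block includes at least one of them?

The 2 items {1, 5} hit every block.
No single item lies in every block, so at least 2 are needed and 2 is optimal.

2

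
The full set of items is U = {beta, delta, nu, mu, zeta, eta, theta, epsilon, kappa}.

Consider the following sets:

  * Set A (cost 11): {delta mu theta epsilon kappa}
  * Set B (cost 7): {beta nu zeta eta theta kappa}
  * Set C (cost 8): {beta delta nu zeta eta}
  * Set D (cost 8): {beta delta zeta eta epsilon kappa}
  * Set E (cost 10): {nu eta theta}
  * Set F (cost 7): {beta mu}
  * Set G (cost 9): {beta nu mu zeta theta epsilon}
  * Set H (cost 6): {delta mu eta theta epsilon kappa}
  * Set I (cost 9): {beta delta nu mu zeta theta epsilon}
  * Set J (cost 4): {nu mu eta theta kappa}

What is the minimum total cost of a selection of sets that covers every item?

12

D, J together cover every item (D ∪ J = {beta, delta, nu, mu, zeta, eta, theta, epsilon, kappa}); total cost 8 + 4 = 12.
No covering selection has total cost below 12.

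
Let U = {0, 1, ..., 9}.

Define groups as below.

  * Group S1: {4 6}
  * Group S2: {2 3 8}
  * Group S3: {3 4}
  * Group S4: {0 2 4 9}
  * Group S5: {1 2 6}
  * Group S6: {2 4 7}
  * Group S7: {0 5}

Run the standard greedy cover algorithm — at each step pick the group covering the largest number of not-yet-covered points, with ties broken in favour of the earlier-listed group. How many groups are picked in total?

5

Greedy: pick S4 (covers 4 new) → pick S2 (covers 2 new) → pick S5 (covers 2 new) → pick S6 (covers 1 new) → pick S7 (covers 1 new). Total picks: 5.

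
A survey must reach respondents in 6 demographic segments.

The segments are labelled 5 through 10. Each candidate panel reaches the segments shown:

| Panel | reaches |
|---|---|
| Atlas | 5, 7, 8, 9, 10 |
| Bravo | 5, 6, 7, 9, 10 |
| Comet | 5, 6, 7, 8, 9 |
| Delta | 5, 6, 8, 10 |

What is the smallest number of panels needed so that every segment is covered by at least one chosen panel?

2

Atlas and Bravo together: Atlas ∪ Bravo = {5, 6, 7, 8, 9, 10} — every segment is covered.
No single panel has all 6 segments (the largest, Atlas, has 5), so 2 is optimal.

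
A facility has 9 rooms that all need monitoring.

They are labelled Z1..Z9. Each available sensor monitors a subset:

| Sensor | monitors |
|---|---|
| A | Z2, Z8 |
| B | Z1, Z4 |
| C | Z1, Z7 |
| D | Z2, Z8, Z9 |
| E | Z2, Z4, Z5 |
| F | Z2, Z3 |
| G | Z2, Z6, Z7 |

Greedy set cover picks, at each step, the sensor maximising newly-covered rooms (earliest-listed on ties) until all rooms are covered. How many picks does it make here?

Greedy: pick D (covers 3 new) → pick B (covers 2 new) → pick G (covers 2 new) → pick E (covers 1 new) → pick F (covers 1 new). Total picks: 5.

5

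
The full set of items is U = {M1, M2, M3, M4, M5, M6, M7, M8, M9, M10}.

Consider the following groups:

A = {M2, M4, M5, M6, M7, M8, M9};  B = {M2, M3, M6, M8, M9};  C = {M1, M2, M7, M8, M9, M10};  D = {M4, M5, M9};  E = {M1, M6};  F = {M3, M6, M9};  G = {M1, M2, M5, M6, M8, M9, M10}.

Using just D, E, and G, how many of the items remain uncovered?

2

Union of D, E, G = {M1, M2, M4, M5, M6, M8, M9, M10}.
Not covered: M3, M7 — 2 items.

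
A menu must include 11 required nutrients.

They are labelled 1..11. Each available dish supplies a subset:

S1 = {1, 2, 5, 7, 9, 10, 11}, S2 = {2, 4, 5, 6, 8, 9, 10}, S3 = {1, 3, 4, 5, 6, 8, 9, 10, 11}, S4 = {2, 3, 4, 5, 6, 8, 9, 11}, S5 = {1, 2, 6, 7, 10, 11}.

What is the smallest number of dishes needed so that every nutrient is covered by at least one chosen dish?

Take {S1, S3}. Their union is {1, 2, 3, 4, 5, 6, 7, 8, 9, 10, 11}, which is all 11 nutrients.
No single dish has all 11 nutrients (the largest, S3, has 9), so 2 is optimal.

2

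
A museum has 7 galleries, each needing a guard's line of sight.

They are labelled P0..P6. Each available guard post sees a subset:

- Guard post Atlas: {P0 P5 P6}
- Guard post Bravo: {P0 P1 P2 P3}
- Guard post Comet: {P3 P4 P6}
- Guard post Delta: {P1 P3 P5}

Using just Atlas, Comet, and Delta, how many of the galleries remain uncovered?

1

Union of Atlas, Comet, Delta = {P0, P1, P3, P4, P5, P6}.
Not covered: P2 — 1 gallery.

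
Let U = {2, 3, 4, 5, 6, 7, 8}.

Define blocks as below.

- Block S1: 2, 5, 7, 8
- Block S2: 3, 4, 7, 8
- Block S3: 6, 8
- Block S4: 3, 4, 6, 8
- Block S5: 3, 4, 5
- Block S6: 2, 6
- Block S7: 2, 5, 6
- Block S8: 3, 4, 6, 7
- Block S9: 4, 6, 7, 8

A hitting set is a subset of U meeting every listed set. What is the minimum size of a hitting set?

3

The 3 elements {5, 6, 7} hit every block.
No choice of 2 elements meets every block, so 3 is the minimum.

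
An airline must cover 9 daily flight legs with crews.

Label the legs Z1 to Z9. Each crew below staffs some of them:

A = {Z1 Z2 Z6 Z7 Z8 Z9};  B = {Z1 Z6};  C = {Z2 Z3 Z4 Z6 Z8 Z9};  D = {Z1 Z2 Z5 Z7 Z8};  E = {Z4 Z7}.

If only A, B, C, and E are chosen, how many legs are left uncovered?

1

Union of A, B, C, E = {Z1, Z2, Z3, Z4, Z6, Z7, Z8, Z9}.
Not covered: Z5 — 1 leg.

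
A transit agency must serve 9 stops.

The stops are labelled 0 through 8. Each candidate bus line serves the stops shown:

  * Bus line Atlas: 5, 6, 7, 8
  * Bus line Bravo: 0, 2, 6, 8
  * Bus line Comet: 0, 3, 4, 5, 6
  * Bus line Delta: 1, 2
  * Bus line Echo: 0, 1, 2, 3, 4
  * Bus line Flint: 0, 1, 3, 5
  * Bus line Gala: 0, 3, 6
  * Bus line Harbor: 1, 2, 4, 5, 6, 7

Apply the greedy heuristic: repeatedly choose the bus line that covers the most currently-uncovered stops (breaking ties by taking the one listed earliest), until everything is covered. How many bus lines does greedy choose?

3

Greedy: pick Harbor (covers 6 new) → pick Bravo (covers 2 new) → pick Comet (covers 1 new). Total picks: 3.
(The true minimum cover uses only 2 bus lines, so greedy is not optimal here.)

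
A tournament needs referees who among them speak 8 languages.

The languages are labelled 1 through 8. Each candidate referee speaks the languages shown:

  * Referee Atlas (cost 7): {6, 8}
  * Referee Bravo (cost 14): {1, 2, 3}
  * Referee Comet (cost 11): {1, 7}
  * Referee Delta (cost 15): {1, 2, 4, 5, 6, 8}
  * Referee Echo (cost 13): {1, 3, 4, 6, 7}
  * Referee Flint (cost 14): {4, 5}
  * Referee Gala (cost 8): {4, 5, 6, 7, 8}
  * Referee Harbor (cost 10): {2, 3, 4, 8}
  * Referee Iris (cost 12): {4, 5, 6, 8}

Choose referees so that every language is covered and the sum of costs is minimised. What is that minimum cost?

Bravo, Gala together cover every language (Bravo ∪ Gala = {1, 2, 3, 4, 5, 6, 7, 8}); total cost 14 + 8 = 22.
No covering selection has total cost below 22.

22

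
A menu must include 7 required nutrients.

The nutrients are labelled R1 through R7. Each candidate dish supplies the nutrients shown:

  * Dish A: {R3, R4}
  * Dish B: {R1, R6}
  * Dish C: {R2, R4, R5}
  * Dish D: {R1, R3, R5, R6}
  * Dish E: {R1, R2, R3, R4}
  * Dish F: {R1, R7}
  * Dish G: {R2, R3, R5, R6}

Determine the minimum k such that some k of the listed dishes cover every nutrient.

3

C and F and G together: C ∪ F ∪ G = {R1, R2, R3, R4, R5, R6, R7} — every nutrient is covered.
Only F contains R7, so F is forced; the remaining 5 nutrients need at least 2 more dishes (each remaining dish adds at most 4) — so at least 3 dishes are needed, and 3 is optimal.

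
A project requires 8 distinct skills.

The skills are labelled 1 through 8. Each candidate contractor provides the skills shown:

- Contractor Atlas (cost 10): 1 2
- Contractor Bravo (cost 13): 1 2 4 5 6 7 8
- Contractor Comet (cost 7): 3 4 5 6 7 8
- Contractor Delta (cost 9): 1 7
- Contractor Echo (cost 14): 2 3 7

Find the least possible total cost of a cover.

Atlas, Comet together cover every skill (Atlas ∪ Comet = {1, 2, 3, 4, 5, 6, 7, 8}); total cost 10 + 7 = 17.
No covering selection has total cost below 17.

17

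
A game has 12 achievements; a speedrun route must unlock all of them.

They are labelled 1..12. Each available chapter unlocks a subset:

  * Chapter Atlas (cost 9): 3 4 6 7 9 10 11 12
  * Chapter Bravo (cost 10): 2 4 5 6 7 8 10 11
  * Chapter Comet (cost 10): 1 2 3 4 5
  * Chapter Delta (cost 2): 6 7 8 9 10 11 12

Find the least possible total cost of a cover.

12

Comet, Delta together cover every achievement (Comet ∪ Delta = {1, 2, 3, 4, 5, 6, 7, 8, 9, 10, 11, 12}); total cost 10 + 2 = 12.
No covering selection has total cost below 12.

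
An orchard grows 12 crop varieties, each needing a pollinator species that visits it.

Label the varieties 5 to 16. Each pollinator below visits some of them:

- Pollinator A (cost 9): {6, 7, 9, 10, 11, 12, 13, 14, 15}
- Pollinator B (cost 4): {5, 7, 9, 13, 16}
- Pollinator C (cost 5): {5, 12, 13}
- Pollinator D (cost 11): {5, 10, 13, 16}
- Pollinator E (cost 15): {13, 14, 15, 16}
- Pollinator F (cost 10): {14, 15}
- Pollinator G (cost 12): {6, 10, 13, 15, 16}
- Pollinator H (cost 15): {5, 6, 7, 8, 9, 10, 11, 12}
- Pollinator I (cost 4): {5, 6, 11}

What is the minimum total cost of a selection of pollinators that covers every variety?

A, B, H together cover every variety (A ∪ B ∪ H = {5, 6, 7, 8, 9, 10, 11, 12, 13, 14, 15, 16}); total cost 9 + 4 + 15 = 28.
No covering selection has total cost below 28.

28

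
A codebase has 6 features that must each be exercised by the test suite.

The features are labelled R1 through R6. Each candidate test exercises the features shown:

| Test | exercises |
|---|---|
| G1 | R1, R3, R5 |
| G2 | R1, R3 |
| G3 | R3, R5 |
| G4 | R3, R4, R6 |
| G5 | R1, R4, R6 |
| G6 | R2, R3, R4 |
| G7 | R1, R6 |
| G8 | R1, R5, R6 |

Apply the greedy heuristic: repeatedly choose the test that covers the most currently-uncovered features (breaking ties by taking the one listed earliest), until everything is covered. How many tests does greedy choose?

Greedy: pick G1 (covers 3 new) → pick G4 (covers 2 new) → pick G6 (covers 1 new). Total picks: 3.
(The true minimum cover uses only 2 tests, so greedy is not optimal here.)

3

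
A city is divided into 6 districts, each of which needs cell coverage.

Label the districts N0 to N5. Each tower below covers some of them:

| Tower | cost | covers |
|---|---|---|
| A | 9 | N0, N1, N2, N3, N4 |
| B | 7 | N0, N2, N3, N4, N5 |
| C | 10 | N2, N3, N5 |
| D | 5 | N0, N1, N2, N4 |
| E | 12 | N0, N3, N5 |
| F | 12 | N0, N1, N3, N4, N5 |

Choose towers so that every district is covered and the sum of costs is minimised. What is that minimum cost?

B, D together cover every district (B ∪ D = {N0, N1, N2, N3, N4, N5}); total cost 7 + 5 = 12.
No covering selection has total cost below 12.

12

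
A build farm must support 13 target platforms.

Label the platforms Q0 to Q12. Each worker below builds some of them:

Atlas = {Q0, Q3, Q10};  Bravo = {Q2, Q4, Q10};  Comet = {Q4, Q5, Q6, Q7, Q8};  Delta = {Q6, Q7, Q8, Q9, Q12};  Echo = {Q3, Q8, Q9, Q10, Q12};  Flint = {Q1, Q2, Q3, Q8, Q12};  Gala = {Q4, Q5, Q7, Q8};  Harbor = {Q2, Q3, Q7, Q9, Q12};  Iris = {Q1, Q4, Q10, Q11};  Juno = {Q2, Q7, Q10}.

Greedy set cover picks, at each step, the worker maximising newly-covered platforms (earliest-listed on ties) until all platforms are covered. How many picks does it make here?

5

Greedy: pick Comet (covers 5 new) → pick Echo (covers 4 new) → pick Flint (covers 2 new) → pick Atlas (covers 1 new) → pick Iris (covers 1 new). Total picks: 5.
(The true minimum cover uses only 4 workers, so greedy is not optimal here.)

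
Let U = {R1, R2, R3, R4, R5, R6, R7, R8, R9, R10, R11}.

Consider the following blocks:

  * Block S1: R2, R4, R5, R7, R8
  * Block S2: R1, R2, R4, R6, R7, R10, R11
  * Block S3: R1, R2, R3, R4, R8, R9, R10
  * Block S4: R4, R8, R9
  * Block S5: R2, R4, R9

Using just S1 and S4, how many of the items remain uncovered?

Union of S1, S4 = {R2, R4, R5, R7, R8, R9}.
Not covered: R1, R3, R6, R10, R11 — 5 items.

5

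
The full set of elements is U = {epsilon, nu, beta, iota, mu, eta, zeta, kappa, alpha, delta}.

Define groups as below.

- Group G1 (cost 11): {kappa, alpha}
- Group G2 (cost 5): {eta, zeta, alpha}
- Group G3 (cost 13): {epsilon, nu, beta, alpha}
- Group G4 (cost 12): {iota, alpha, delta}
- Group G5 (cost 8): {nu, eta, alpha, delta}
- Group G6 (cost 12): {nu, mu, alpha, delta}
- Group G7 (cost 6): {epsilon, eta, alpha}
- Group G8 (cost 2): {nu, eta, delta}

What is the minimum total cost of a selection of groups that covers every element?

53

G1, G2, G3, G4, G6 together cover every element (G1 ∪ G2 ∪ G3 ∪ G4 ∪ G6 = {epsilon, nu, beta, iota, mu, eta, zeta, kappa, alpha, delta}); total cost 11 + 5 + 13 + 12 + 12 = 53.
The greedy pick G8, G2, G7, G1, G4, G6, G3 costs 61; no covering selection beats 53.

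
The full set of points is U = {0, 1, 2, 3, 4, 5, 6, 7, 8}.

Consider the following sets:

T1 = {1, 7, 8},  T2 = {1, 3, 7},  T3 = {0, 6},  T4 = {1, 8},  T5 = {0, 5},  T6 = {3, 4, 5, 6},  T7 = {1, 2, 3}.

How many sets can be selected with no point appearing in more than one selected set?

2

T1, T5 are pairwise disjoint (T1={1,7,8}; T5={0,5}).
Every remaining set overlaps one of these, and no 3 of the listed sets are pairwise disjoint, so 2 is the maximum.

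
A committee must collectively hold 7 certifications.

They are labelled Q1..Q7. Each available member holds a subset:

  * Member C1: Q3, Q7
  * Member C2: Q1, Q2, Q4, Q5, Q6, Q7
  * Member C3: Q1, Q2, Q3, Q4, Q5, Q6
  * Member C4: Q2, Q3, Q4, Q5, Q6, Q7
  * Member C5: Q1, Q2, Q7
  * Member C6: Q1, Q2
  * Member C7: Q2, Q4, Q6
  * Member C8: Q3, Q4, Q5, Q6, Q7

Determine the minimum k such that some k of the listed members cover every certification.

C5 and C8 together: C5 ∪ C8 = {Q1, Q2, Q3, Q4, Q5, Q6, Q7} — every certification is covered.
No single member has all 7 certifications (the largest, C2, has 6), so 2 is optimal.

2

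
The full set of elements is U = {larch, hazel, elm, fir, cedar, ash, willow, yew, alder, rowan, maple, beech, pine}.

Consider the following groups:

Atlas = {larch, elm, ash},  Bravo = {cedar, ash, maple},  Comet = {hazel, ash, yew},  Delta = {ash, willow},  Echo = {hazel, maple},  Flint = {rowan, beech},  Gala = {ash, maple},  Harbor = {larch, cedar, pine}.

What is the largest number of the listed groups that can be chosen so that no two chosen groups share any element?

4

Delta, Echo, Flint, Harbor are pairwise disjoint (Delta={ash,willow}; Echo={hazel,maple}; Flint={rowan,beech}; Harbor={larch,cedar,pine}).
Every remaining group overlaps one of these, and no 5 of the listed groups are pairwise disjoint, so 4 is the maximum.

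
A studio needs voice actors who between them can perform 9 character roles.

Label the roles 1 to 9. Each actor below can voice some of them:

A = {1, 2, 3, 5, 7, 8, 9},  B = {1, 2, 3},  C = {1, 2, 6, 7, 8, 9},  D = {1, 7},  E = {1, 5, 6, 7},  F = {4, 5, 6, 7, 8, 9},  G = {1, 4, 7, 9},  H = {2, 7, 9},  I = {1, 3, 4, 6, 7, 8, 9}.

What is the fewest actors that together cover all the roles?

A and F together: A ∪ F = {1, 2, 3, 4, 5, 6, 7, 8, 9} — every role is covered.
No single actor has all 9 roles (the largest, A, has 7), so 2 is optimal.

2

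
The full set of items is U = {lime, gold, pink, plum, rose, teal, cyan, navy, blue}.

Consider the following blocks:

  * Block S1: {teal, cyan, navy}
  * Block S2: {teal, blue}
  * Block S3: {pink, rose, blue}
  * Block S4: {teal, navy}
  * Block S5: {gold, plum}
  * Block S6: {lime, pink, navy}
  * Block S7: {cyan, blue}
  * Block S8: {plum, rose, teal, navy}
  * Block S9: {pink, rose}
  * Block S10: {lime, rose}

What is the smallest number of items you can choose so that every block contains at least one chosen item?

4

Take H = {gold, rose, navy, blue}. Each listed block contains at least one of these, so H is a hitting set of size 4.
The blocks S4, S5, S7, S10 are pairwise disjoint, so any hitting set needs a separate item for each — at least 4. Hence 4 is optimal.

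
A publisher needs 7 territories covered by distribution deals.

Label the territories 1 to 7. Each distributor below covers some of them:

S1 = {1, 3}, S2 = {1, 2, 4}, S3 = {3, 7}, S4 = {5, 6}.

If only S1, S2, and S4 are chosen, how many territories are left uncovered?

1

Union of S1, S2, S4 = {1, 2, 3, 4, 5, 6}.
Not covered: 7 — 1 territory.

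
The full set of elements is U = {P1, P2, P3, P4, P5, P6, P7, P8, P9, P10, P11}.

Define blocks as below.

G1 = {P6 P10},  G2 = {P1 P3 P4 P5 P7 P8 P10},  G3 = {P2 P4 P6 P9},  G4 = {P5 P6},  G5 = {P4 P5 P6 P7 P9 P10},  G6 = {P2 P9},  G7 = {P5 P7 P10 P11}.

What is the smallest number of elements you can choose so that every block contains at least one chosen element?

3

Take H = {P6, P7, P9}. Each listed block contains at least one of these, so H is a hitting set of size 3.
No choice of 2 elements meets every block, so 3 is the minimum.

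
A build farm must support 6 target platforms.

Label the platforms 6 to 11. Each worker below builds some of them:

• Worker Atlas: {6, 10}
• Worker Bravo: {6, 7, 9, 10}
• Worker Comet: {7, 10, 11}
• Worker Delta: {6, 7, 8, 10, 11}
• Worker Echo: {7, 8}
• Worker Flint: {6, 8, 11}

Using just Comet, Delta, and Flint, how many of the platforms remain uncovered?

Union of Comet, Delta, Flint = {6, 7, 8, 10, 11}.
Not covered: 9 — 1 platform.

1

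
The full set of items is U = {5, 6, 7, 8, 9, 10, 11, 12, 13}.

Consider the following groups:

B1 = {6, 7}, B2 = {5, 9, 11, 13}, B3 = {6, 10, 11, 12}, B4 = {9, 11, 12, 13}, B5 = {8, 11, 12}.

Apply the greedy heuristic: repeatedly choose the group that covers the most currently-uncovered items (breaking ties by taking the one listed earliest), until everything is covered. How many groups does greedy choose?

Greedy: pick B2 (covers 4 new) → pick B3 (covers 3 new) → pick B1 (covers 1 new) → pick B5 (covers 1 new). Total picks: 4.

4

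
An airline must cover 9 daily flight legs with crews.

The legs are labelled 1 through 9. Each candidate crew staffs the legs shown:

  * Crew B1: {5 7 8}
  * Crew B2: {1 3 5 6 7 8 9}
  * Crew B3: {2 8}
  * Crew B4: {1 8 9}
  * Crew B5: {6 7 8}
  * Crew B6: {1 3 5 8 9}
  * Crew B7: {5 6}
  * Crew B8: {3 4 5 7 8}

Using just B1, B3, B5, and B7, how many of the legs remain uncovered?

4

Union of B1, B3, B5, B7 = {2, 5, 6, 7, 8}.
Not covered: 1, 3, 4, 9 — 4 legs.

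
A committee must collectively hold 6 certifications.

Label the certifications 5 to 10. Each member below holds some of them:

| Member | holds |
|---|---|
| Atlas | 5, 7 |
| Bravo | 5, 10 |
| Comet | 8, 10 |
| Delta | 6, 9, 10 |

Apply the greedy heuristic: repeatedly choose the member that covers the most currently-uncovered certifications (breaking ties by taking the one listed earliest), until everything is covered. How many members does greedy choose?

Greedy: pick Delta (covers 3 new) → pick Atlas (covers 2 new) → pick Comet (covers 1 new). Total picks: 3.

3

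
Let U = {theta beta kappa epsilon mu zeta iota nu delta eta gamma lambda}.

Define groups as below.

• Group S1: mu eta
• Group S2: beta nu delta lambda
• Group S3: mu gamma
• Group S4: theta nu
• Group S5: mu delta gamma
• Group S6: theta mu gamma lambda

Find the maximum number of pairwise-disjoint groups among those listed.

S3, S4 are pairwise disjoint (S3={mu,gamma}; S4={theta,nu}).
Every remaining group overlaps one of these, and no 3 of the listed groups are pairwise disjoint, so 2 is the maximum.

2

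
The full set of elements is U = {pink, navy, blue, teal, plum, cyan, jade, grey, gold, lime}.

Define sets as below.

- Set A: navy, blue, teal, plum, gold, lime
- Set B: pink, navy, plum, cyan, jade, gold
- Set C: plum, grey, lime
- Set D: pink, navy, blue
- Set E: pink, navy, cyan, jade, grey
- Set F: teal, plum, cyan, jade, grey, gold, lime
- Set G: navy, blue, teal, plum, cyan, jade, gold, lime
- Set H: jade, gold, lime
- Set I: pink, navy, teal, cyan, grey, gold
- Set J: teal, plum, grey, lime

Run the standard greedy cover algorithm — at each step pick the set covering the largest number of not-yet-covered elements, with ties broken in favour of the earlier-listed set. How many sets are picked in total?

Greedy: pick G (covers 8 new) → pick E (covers 2 new). Total picks: 2.

2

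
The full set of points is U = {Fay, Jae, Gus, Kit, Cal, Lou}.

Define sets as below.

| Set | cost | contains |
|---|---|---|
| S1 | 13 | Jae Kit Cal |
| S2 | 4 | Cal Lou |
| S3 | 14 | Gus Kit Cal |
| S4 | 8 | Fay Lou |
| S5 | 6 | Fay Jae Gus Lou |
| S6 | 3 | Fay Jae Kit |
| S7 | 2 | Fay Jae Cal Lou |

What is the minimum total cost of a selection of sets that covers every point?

S5, S6, S7 together cover every point (S5 ∪ S6 ∪ S7 = {Fay, Jae, Gus, Kit, Cal, Lou}); total cost 6 + 3 + 2 = 11.
No covering selection has total cost below 11.

11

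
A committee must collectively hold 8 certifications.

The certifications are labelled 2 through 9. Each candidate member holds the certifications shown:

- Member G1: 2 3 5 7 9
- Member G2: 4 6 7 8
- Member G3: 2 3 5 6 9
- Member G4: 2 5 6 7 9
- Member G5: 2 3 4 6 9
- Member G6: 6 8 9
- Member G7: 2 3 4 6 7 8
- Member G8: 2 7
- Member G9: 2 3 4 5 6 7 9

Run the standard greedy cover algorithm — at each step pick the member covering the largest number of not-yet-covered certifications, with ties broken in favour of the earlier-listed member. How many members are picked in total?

2

Greedy: pick G9 (covers 7 new) → pick G2 (covers 1 new). Total picks: 2.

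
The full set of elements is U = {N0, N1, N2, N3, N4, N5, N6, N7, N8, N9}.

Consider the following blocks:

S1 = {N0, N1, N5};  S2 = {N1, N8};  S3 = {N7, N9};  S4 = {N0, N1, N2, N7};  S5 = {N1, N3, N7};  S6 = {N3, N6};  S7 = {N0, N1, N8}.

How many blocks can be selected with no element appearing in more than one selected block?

S2, S3, S6 are pairwise disjoint (S2={N1,N8}; S3={N7,N9}; S6={N3,N6}).
Every remaining block overlaps one of these, and no 4 of the listed blocks are pairwise disjoint, so 3 is the maximum.

3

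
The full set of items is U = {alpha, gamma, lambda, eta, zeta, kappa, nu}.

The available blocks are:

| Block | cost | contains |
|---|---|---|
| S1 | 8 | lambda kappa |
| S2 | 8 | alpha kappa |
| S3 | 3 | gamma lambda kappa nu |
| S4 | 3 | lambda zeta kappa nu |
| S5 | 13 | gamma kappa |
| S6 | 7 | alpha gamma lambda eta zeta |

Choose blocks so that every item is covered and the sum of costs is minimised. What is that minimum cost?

10

S3, S6 together cover every item (S3 ∪ S6 = {alpha, gamma, lambda, eta, zeta, kappa, nu}); total cost 3 + 7 = 10.
No covering selection has total cost below 10.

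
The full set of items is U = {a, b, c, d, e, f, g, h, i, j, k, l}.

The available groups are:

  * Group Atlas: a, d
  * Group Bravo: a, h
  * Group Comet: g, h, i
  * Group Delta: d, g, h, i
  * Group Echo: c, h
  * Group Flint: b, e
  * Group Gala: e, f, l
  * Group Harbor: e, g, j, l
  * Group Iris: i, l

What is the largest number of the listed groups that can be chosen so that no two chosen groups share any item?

4

Atlas, Echo, Flint, Iris are pairwise disjoint (Atlas={a,d}; Echo={c,h}; Flint={b,e}; Iris={i,l}).
Every remaining group overlaps one of these, and no 5 of the listed groups are pairwise disjoint, so 4 is the maximum.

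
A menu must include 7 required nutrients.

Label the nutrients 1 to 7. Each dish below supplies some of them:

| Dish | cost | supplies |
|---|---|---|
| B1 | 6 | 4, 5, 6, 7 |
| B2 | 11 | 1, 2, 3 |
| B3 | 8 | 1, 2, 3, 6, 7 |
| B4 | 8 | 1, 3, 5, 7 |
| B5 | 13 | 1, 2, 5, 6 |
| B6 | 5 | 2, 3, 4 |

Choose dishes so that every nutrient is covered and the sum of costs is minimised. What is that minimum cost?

B1, B3 together cover every nutrient (B1 ∪ B3 = {1, 2, 3, 4, 5, 6, 7}); total cost 6 + 8 = 14.
The greedy pick B1, B6, B3 costs 19; no covering selection beats 14.

14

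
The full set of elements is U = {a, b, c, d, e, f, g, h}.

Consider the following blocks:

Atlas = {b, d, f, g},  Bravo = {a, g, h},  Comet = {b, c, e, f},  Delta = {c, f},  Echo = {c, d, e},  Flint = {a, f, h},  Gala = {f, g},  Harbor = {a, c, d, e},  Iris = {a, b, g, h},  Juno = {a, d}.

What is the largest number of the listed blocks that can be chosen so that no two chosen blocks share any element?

Echo, Iris are pairwise disjoint (Echo={c,d,e}; Iris={a,b,g,h}).
Every remaining block overlaps one of these, and no 3 of the listed blocks are pairwise disjoint, so 2 is the maximum.

2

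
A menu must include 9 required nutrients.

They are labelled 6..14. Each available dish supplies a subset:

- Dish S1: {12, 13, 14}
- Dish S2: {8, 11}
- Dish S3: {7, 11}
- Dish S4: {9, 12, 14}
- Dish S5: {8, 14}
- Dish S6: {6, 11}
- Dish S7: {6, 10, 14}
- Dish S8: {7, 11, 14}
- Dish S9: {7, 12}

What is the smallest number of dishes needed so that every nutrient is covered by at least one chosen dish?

5

Take {S1, S2, S4, S7, S9}. Their union is {6, 7, 8, 9, 10, 11, 12, 13, 14}, which is all 9 nutrients.
No 4 of the 9 dishes cover everything (all 126 combinations miss at least one nutrient), so 5 is optimal.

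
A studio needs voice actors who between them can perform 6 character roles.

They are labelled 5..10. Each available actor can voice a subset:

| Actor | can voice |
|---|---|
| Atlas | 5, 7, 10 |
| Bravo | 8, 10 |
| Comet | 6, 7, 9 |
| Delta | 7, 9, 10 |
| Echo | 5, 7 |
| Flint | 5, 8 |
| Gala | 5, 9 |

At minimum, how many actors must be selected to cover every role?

Take {Comet, Delta, Flint}. Their union is {5, 6, 7, 8, 9, 10}, which is all 6 roles.
Only Comet contains 6, so Comet is forced; the remaining 3 roles need at least 2 more actors (each remaining actor adds at most 2) — so at least 3 actors are needed, and 3 is optimal.

3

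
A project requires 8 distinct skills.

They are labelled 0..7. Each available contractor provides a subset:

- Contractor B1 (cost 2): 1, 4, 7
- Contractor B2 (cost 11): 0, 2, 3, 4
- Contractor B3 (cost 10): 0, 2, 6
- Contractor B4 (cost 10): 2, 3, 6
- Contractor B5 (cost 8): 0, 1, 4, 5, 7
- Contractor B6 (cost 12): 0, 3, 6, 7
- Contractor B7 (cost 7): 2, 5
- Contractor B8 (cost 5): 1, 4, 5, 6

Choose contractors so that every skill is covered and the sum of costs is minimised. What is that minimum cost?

B4, B5 together cover every skill (B4 ∪ B5 = {0, 1, 2, 3, 4, 5, 6, 7}); total cost 10 + 8 = 18.
No covering selection has total cost below 18.

18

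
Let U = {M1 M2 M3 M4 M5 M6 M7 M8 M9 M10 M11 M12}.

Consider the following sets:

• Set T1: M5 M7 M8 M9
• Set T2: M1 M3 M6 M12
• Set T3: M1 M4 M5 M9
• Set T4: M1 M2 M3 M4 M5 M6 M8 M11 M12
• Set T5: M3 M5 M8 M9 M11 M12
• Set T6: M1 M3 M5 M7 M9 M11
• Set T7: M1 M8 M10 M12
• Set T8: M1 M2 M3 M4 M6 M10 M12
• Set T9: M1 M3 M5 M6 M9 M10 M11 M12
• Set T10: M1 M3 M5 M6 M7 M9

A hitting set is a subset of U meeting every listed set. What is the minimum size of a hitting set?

H = {M1, M5} meets every set (each contains at least one member of H), and |H| = 2.
The sets T1, T8 are pairwise disjoint, so any hitting set needs a separate item for each — at least 2. Hence 2 is optimal.

2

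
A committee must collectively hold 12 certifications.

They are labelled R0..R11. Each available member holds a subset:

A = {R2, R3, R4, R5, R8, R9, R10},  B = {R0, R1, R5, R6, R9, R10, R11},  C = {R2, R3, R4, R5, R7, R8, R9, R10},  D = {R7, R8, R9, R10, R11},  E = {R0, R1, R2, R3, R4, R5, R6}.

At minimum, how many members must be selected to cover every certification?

2

Take {D, E}. Their union is {R0, R1, R2, R3, R4, R5, R6, R7, R8, R9, R10, R11}, which is all 12 certifications.
No single member has all 12 certifications (the largest, C, has 8), so 2 is optimal.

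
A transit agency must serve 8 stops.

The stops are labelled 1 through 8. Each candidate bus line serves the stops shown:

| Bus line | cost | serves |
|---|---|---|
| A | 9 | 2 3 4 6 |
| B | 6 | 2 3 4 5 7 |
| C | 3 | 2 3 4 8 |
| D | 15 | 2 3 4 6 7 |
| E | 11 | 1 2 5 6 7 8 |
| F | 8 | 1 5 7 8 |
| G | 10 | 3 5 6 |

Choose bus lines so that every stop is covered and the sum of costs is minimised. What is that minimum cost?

C, E together cover every stop (C ∪ E = {1, 2, 3, 4, 5, 6, 7, 8}); total cost 3 + 11 = 14.
The greedy pick C, F, A costs 20; no covering selection beats 14.

14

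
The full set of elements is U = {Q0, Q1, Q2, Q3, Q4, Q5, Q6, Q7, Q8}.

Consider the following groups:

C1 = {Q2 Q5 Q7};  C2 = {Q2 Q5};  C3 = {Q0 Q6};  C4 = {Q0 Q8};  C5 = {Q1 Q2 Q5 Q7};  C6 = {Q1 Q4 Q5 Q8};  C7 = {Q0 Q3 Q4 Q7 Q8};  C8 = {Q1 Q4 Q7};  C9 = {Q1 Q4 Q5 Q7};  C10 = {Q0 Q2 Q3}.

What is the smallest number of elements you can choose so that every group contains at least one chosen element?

3

The 3 elements {Q0, Q5, Q7} hit every group.
The groups C2, C4, C8 are pairwise disjoint, so any hitting set needs a separate element for each — at least 3. Hence 3 is optimal.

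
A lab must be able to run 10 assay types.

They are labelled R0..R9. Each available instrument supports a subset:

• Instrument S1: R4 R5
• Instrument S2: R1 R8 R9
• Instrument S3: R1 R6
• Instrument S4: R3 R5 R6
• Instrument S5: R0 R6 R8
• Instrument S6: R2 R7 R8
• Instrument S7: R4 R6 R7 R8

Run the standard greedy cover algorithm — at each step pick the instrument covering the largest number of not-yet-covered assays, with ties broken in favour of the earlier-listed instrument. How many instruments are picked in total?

Greedy: pick S7 (covers 4 new) → pick S2 (covers 2 new) → pick S4 (covers 2 new) → pick S5 (covers 1 new) → pick S6 (covers 1 new). Total picks: 5.

5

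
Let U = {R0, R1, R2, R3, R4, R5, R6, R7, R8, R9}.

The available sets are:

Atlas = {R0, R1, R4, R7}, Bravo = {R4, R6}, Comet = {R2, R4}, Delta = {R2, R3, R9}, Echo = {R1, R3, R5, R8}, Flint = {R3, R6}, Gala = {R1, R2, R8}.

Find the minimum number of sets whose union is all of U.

Atlas, Bravo, Delta, and Echo cover everything between them: the union {R0, R1, R2, R3, R4, R5, R6, R7, R8, R9} is all of U.
No 3 of the 7 sets cover everything (all 35 combinations miss at least one point), so 4 is optimal.

4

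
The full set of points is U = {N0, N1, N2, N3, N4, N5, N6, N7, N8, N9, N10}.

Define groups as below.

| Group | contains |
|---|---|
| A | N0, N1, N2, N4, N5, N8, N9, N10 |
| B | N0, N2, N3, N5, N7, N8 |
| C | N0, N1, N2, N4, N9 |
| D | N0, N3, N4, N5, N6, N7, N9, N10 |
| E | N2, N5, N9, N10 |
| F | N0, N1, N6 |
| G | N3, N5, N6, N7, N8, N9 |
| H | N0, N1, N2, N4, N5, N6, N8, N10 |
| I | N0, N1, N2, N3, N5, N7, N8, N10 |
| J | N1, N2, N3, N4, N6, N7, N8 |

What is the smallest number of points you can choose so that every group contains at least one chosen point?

2

T = {N2, N6} meets every group (each contains at least one member of T), and |T| = 2.
The groups E, F are pairwise disjoint, so any hitting set needs a separate point for each — at least 2. Hence 2 is optimal.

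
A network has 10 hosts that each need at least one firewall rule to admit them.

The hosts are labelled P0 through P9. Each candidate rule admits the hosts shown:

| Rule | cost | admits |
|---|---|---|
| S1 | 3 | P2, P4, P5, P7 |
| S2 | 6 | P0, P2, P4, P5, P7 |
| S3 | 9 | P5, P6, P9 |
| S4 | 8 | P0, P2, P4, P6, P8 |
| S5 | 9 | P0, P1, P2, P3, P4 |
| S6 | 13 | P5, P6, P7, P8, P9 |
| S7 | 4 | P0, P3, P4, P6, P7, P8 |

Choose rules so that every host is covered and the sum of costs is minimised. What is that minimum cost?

S5, S6 together cover every host (S5 ∪ S6 = {P0, P1, P2, P3, P4, P5, P6, P7, P8, P9}); total cost 9 + 13 = 22.
The greedy pick S7, S1, S3, S5 costs 25; no covering selection beats 22.

22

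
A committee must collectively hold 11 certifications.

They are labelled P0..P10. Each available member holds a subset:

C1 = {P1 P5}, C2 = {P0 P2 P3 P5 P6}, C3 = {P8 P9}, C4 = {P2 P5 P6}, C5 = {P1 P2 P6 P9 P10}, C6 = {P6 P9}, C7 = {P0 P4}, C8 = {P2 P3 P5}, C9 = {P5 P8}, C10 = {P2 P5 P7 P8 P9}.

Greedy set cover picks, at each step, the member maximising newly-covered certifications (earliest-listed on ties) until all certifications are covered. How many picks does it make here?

Greedy: pick C2 (covers 5 new) → pick C5 (covers 3 new) → pick C10 (covers 2 new) → pick C7 (covers 1 new). Total picks: 4.

4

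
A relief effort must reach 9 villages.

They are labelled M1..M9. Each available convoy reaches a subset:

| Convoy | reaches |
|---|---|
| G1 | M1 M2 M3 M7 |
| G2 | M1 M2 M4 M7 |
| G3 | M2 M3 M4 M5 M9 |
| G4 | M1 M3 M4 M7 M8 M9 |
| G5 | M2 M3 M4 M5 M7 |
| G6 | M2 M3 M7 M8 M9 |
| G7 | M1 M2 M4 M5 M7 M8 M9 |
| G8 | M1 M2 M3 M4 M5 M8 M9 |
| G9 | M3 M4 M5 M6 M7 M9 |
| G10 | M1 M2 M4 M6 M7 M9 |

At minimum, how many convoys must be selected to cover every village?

2

Take {G8, G9}. Their union is {M1, M2, M3, M4, M5, M6, M7, M8, M9}, which is all 9 villages.
No single convoy has all 9 villages (the largest, G7, has 7), so 2 is optimal.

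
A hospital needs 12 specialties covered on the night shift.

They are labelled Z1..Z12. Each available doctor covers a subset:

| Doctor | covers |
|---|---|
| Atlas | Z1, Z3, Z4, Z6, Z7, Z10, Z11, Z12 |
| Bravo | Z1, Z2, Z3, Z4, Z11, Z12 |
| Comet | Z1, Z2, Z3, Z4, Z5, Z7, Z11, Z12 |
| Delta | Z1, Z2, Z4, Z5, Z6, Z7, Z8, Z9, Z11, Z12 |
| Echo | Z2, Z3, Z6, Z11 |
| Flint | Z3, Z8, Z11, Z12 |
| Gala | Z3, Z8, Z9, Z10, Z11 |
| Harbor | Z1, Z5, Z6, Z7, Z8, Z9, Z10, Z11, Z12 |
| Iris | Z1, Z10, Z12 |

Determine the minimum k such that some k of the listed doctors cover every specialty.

Bravo and Harbor together: Bravo ∪ Harbor = {Z1, Z2, Z3, Z4, Z5, Z6, Z7, Z8, Z9, Z10, Z11, Z12} — every specialty is covered.
No single doctor has all 12 specialties (the largest, Delta, has 10), so 2 is optimal.

2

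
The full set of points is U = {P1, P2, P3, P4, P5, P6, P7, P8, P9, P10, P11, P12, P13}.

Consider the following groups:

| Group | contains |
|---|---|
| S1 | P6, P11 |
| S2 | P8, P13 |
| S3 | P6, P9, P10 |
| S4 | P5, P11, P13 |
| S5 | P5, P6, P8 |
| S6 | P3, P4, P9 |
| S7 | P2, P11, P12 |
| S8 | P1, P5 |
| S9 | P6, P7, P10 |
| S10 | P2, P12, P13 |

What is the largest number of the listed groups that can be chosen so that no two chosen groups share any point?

5

S2, S6, S7, S8, S9 are pairwise disjoint (S2={P8,P13}; S6={P3,P4,P9}; S7={P2,P11,P12}; S8={P1,P5}; S9={P6,P7,P10}).
Every remaining group overlaps one of these, and no 6 of the listed groups are pairwise disjoint, so 5 is the maximum.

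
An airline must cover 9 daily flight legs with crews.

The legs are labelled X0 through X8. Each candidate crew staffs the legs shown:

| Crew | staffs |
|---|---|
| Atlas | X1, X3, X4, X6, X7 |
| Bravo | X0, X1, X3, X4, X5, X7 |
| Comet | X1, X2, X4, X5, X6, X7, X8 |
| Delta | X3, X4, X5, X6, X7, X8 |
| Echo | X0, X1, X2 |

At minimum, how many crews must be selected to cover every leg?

2

Take {Delta, Echo}. Their union is {X0, X1, X2, X3, X4, X5, X6, X7, X8}, which is all 9 legs.
No single crew has all 9 legs (the largest, Comet, has 7), so 2 is optimal.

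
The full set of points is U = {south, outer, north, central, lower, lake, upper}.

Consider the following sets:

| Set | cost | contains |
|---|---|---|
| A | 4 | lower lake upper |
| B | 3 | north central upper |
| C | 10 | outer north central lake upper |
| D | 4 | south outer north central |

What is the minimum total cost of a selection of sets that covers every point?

8

A, D together cover every point (A ∪ D = {south, outer, north, central, lower, lake, upper}); total cost 4 + 4 = 8.
The greedy pick B, A, D costs 11; no covering selection beats 8.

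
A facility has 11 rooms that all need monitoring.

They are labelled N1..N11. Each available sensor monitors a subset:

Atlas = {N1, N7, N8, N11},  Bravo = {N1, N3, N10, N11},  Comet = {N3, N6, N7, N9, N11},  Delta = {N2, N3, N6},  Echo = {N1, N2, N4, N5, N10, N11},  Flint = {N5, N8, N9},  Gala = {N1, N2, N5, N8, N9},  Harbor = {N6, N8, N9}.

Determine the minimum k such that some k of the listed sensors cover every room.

Comet and Echo and Flint together: Comet ∪ Echo ∪ Flint = {N1, N2, N3, N4, N5, N6, N7, N8, N9, N10, N11} — every room is covered.
Only Echo contains N4, so Echo is forced; the remaining 5 rooms need at least 2 more sensors (each remaining sensor adds at most 4) — so at least 3 sensors are needed, and 3 is optimal.

3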